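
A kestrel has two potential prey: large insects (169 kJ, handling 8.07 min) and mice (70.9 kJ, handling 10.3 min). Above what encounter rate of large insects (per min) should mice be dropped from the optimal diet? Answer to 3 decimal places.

The zero-one rule: include mice iff E₂/h₂ > λE₁/(1+λh₁). Equality gives the switch point.
λE₁h₂ = E₂ + λE₂h₁ ⇒ λ = E₂/(E₁h₂ − E₂h₁) = 70.9/(1741 − 572.2) = 0.06067 per min.

0.061 per min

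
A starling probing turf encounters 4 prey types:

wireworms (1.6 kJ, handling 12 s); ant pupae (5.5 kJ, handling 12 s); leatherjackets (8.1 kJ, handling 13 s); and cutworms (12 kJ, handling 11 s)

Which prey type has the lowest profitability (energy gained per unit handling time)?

In descending order of E/h:
cutworms: 12/11 = 1.09 kJ/s
leatherjackets: 8.1/13 = 0.623 kJ/s
ant pupae: 5.5/12 = 0.458 kJ/s
wireworms: 1.6/12 = 0.133 kJ/s

wireworms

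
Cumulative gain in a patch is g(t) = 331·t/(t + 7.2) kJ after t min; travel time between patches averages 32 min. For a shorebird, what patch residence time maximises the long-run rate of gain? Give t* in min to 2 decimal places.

15.18 min

Maximise g(t)/(T+t): set derivative to zero → g'(t)(T+t) = g(t).
g'(t) = 331·7.2/(t + 7.2)². Setting 331·7.2/(t+7.2)² = 331t/[(t+7.2)(32+t)] gives 7.2(32+t) = t(t+7.2), so t² = 7.2×32 = 230.4.
t* = √230.4 = 15.18 min.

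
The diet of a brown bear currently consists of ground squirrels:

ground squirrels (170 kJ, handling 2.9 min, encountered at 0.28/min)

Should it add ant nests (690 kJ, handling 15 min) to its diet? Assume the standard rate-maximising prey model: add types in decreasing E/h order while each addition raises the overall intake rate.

Yes

Intake rate on the current diet: R = (0.28×170) / (1 + 0.28×2.9) = 47.6/1.812 = 26.27 kJ/min.
Profitability of ant nests: 690/15 = 46 kJ/min.
46 > 26.27, so adding ant nests raises the average — include it.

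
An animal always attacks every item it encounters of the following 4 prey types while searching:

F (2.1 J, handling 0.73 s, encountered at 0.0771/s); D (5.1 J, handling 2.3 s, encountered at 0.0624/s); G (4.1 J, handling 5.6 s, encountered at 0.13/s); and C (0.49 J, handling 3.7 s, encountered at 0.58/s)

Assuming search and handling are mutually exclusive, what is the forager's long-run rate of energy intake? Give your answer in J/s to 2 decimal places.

0.32 J/s

R = (0.0771×2.1 + 0.0624×5.1 + 0.13×4.1 + 0.58×0.49) / (1 + 0.0771×0.73 + 0.0624×2.3 + 0.13×5.6 + 0.58×3.7) = 1.297/4.074 = 0.3185 J/s.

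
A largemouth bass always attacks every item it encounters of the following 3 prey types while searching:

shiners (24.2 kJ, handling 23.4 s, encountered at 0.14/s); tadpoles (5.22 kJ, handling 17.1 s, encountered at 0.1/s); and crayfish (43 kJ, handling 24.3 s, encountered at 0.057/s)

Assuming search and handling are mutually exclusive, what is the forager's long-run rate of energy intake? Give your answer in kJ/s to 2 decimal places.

R = Σλ_iE_i / (1 + Σλ_ih_i)
Numerator: 0.14×24.2 + 0.1×5.22 + 0.057×43 = 6.361
Denominator: 1 + 0.14×23.4 + 0.1×17.1 + 0.057×24.3 = 7.371
R = 6.361/7.371 = 0.863 kJ/s

0.86 kJ/s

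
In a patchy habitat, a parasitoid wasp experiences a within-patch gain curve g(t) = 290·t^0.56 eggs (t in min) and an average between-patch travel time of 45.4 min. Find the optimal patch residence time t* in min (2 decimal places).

57.78 min

Maximise g(t)/(T+t): set derivative to zero → g'(t)(T+t) = g(t).
g'(t) = 0.56·290·t^-0.44. Setting 0.56·290·t^-0.44 = 290·t^0.56/(45.4+t) gives 0.56(45.4+t) = t, so 0.44·t = 0.56×45.4.
t* = 0.56×45.4/0.44 = 57.78 min.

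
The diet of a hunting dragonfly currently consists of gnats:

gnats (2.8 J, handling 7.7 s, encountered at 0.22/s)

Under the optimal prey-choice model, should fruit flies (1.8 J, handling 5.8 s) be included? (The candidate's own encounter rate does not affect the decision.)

Current rate: (0.22×2.8)/(1 + 0.22×7.7) = 0.2287 J/s.
fruit flies: E/h = 1.8/5.8 = 0.3103 J/s.
Since 0.3103 > R, including fruit flies increases the long-run rate.

Yes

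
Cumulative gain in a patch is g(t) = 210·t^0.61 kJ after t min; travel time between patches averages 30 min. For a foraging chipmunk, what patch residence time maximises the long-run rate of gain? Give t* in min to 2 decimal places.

Optimal t* satisfies g'(t*) = g(t*)/(T + t*).
g'(t) = 0.61·210·t^-0.39. Setting 0.61·210·t^-0.39 = 210·t^0.61/(30+t) gives 0.61(30+t) = t, so 0.39·t = 0.61×30.
t* = 0.61×30/0.39 = 46.92 min.

46.92 min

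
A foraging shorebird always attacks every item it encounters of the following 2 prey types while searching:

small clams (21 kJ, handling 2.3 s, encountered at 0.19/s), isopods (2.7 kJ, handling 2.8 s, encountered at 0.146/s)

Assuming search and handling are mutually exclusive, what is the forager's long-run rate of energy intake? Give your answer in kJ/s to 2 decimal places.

Energy encountered per unit search time: 0.19×21 + 0.146×2.7 = 4.384 kJ/s.
Handling time per unit search time: 0.19×2.3 + 0.146×2.8 = 0.8458.
Rate = 4.384/(1 + 0.8458) = 2.375 kJ/s.

2.38 kJ/s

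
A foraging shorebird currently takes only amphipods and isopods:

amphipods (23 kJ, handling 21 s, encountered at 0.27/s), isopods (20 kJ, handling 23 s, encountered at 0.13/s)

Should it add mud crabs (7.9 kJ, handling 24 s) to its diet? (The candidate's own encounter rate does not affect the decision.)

Intake rate on the current diet: R = (0.27×23 + 0.13×20) / (1 + 0.27×21 + 0.13×23) = 8.81/9.66 = 0.912 kJ/s.
Profitability of mud crabs: 7.9/24 = 0.3292 kJ/s.
0.3292 < 0.912, so adding mud crabs would lower the average — exclude it.

No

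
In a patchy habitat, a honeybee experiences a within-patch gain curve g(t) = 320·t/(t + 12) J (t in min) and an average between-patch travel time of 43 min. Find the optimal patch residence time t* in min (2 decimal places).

Maximise g(t)/(T+t): set derivative to zero → g'(t)(T+t) = g(t).
g'(t) = 320·12/(t + 12)². Setting 320·12/(t+12)² = 320t/[(t+12)(43+t)] gives 12(43+t) = t(t+12), so t² = 12×43 = 516.
t* = √516 = 22.72 min.

22.72 min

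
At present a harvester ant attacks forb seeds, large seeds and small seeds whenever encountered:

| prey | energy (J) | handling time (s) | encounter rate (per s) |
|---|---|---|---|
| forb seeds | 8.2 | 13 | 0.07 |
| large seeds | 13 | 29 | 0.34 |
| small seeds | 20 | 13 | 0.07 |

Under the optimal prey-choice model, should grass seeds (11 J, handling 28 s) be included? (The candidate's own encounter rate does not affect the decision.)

No

Intake rate on the current diet: R = (0.07×8.2 + 0.34×13 + 0.07×20) / (1 + 0.07×13 + 0.34×29 + 0.07×13) = 6.394/12.68 = 0.5043 J/s.
grass seeds: E/h = 11/28 = 0.3929 J/s.
0.3929 < 0.5043, so adding grass seeds would lower the average — exclude it.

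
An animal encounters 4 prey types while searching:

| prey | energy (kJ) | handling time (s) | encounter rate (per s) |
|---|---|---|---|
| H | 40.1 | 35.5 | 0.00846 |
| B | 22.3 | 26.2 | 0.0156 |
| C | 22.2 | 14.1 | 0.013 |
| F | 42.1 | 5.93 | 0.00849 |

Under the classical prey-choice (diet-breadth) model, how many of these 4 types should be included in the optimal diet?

Profitabilities (E/h, kJ/s): F 7.1, C 1.57, H 1.13, B 0.851. Add prey in this order while the next type's profitability exceeds the intake rate on those already taken.
Rate on top 1: 0.3403. C: 1.57 > 0.3403 → include.
Rate on top 2: 0.5237. H: 1.13 > 0.5237 → include.
Rate on top 3: 0.6423. B: 0.851 > 0.6423 → include.
Optimal diet: F, C, H, B — 4 of 4 types.

4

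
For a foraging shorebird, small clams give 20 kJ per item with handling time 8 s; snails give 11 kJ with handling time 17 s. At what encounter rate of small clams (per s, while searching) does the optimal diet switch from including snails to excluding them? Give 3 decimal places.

0.044 per s

Drop snails once their profitability E₂/h₂ falls below the rate achievable on small clams alone: E₂/h₂ = λE₁/(1 + λh₁).
Solve for λ: λE₁h₂ = E₂(1 + λh₁) → λ(E₁h₂ − E₂h₁) = E₂ → λ = E₂/(E₁h₂ − E₂h₁).
λ = 11/(20×17 − 11×8) = 11/252 = 0.04365 per s.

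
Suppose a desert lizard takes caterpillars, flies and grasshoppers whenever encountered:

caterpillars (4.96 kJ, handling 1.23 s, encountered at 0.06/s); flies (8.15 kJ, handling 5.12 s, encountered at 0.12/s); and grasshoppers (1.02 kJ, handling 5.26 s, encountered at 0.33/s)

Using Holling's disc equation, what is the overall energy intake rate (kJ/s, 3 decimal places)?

Energy encountered per unit search time: 0.06×4.96 + 0.12×8.15 + 0.33×1.02 = 1.612 kJ/s.
Handling time per unit search time: 0.06×1.23 + 0.12×5.12 + 0.33×5.26 = 2.424.
Rate = 1.612/(1 + 2.424) = 0.4709 kJ/s.

0.471 kJ/s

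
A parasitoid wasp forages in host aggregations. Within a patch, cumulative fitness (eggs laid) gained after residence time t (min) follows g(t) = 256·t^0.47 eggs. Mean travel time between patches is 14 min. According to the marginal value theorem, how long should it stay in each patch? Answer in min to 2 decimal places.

Optimal t* satisfies g'(t*) = g(t*)/(T + t*).
g'(t) = 0.47·256·t^-0.53. Setting 0.47·256·t^-0.53 = 256·t^0.47/(14+t) gives 0.47(14+t) = t, so 0.53·t = 0.47×14.
t* = 0.47×14/0.53 = 12.42 min.

12.42 min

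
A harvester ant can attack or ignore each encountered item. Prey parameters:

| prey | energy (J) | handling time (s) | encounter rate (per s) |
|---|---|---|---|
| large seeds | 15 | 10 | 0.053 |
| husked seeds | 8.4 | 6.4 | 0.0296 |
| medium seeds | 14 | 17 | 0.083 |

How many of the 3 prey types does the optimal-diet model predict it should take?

Rank by E/h (J/s): large seeds 1.5, husked seeds 1.31, medium seeds 0.824. Include each in turn until the next type's E/h falls below the running intake rate.
Rate on top 1: 0.5196. husked seeds: 1.31 > 0.5196 → include.
Rate on top 2: 0.607. medium seeds: 0.824 > 0.607 → include.
Optimal diet: large seeds, husked seeds, medium seeds — 3 of 3 types.

3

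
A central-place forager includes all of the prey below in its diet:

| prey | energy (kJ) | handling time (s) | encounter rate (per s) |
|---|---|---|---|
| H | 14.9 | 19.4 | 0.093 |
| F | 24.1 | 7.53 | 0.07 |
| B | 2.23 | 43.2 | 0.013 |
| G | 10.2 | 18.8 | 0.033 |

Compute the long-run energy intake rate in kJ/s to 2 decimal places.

R = (0.093×14.9 + 0.07×24.1 + 0.013×2.23 + 0.033×10.2) / (1 + 0.093×19.4 + 0.07×7.53 + 0.013×43.2 + 0.033×18.8) = 3.438/4.513 = 0.7618 kJ/s.

0.76 kJ/s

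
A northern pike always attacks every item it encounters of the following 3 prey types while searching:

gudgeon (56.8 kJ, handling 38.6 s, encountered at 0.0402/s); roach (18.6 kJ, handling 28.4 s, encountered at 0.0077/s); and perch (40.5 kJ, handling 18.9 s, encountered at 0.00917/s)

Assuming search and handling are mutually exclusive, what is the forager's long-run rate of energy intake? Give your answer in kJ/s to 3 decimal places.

R = (0.0402×56.8 + 0.0077×18.6 + 0.00917×40.5) / (1 + 0.0402×38.6 + 0.0077×28.4 + 0.00917×18.9) = 2.798/2.944 = 0.9505 kJ/s.

0.950 kJ/s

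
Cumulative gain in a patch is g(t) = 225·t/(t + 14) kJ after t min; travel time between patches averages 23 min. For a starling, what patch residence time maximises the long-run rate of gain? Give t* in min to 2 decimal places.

Optimal t* satisfies g'(t*) = g(t*)/(T + t*).
g'(t) = 225·14/(t + 14)². Setting 225·14/(t+14)² = 225t/[(t+14)(23+t)] gives 14(23+t) = t(t+14), so t² = 14×23 = 322.
t* = √322 = 17.94 min.

17.94 min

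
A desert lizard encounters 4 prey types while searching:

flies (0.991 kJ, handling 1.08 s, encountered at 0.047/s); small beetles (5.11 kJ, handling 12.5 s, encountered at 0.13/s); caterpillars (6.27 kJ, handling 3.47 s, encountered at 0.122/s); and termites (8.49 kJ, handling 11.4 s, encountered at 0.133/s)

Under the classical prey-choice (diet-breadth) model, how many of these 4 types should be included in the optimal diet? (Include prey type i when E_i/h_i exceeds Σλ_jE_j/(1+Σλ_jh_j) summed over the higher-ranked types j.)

3

Rank by E/h (kJ/s): caterpillars 1.81, flies 0.918, termites 0.745, small beetles 0.409. Include each in turn until the next type's E/h falls below the running intake rate.
Rate on top 1: 0.5374. flies: 0.918 > 0.5374 → include.
Rate on top 2: 0.5505. termites: 0.745 > 0.5505 → include.
Rate on top 3: 0.649. small beetles: 0.409 < 0.649 → exclude; stop.
Optimal diet: caterpillars, flies, termites — 3 of 4 types.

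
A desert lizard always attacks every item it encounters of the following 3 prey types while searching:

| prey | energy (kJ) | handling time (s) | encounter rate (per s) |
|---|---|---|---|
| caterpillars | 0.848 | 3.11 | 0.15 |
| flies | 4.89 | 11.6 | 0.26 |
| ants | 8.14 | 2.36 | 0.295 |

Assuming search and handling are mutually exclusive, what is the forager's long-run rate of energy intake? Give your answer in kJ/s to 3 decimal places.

0.734 kJ/s

R = Σλ_iE_i / (1 + Σλ_ih_i)
Numerator: 0.15×0.848 + 0.26×4.89 + 0.295×8.14 = 3.8
Denominator: 1 + 0.15×3.11 + 0.26×11.6 + 0.295×2.36 = 5.179
R = 3.8/5.179 = 0.7338 kJ/s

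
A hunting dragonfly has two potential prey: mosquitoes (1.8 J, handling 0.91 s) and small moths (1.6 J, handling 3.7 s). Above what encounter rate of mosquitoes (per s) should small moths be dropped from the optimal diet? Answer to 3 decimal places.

0.307 per s

At the threshold, the rate on mosquitoes alone equals the profitability of small moths: λ·1.8/(1 + λ·0.91) = 1.6/3.7 = 0.4324.
Rearranging, λ(1.8 − 0.4324×0.91) = 0.4324, so λ = 0.4324/1.406 = 0.3075 per s.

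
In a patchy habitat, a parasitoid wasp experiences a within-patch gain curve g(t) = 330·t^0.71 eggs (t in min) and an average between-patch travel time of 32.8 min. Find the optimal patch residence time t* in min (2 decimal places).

By the marginal value theorem, leave when the instantaneous gain rate g'(t) equals the habitat-wide average g(t)/(T + t).
g'(t) = 0.71·330·t^-0.29. Setting 0.71·330·t^-0.29 = 330·t^0.71/(32.8+t) gives 0.71(32.8+t) = t, so 0.29·t = 0.71×32.8.
t* = 0.71×32.8/0.29 = 80.3 min.

80.30 min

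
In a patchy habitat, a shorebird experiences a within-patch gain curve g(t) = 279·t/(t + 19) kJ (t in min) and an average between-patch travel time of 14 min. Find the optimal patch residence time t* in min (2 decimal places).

Optimal t* satisfies g'(t*) = g(t*)/(T + t*).
g'(t) = 279·19/(t + 19)². Setting 279·19/(t+19)² = 279t/[(t+19)(14+t)] gives 19(14+t) = t(t+19), so t² = 19×14 = 266.
t* = √266 = 16.31 min.

16.31 min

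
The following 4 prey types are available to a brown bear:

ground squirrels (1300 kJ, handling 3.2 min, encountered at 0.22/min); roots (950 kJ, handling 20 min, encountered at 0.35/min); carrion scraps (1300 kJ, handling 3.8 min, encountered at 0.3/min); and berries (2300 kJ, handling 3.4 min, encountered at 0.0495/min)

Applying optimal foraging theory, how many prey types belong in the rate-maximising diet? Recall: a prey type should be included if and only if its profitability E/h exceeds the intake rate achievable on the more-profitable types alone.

3

E/h in descending order: berries 676, ground squirrels 406, carrion scraps 342, roots 47.5 kJ/min. The optimal diet is the largest prefix of this list for which every included type satisfies E_i/h_i > R on the types above it.
Rate on top 1: 97.45. ground squirrels: 406 > 97.45 → include.
Rate on top 2: 213.6. carrion scraps: 342 > 213.6 → include.
Rate on top 3: 262.2. roots: 47.5 < 262.2 → exclude; stop.
Optimal diet: berries, ground squirrels, carrion scraps — 3 of 4 types.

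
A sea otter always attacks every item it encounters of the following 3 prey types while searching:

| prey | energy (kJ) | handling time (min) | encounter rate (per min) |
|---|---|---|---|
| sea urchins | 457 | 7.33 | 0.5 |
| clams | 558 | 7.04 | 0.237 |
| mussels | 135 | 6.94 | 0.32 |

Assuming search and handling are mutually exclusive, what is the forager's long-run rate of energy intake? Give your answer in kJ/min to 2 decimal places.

R = (0.5×457 + 0.237×558 + 0.32×135) / (1 + 0.5×7.33 + 0.237×7.04 + 0.32×6.94) = 403.9/8.554 = 47.22 kJ/min.

47.22 kJ/min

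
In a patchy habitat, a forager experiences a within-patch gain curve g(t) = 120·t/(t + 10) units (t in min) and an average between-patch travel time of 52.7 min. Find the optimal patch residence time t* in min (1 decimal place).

23.0 min

By the marginal value theorem, leave when the instantaneous gain rate g'(t) equals the habitat-wide average g(t)/(T + t).
g'(t) = 120·10/(t + 10)². Setting 120·10/(t+10)² = 120t/[(t+10)(52.7+t)] gives 10(52.7+t) = t(t+10), so t² = 10×52.7 = 527.
t* = √527 = 22.96 min.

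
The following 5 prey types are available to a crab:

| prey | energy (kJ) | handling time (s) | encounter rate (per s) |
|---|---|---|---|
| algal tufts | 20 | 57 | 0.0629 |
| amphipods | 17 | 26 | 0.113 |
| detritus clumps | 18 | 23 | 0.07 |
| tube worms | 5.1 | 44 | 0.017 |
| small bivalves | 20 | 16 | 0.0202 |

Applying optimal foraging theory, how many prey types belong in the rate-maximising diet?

3

E/h in descending order: small bivalves 1.25, detritus clumps 0.783, amphipods 0.654, algal tufts 0.351, tube worms 0.116 kJ/s. The optimal diet is the largest prefix of this list for which every included type satisfies E_i/h_i > R on the types above it.
Rate on top 1: 0.3053. detritus clumps: 0.783 > 0.3053 → include.
Rate on top 2: 0.5673. amphipods: 0.654 > 0.5673 → include.
Rate on top 3: 0.6106. algal tufts: 0.351 < 0.6106 → exclude; stop.
Optimal diet: small bivalves, detritus clumps, amphipods — 3 of 5 types.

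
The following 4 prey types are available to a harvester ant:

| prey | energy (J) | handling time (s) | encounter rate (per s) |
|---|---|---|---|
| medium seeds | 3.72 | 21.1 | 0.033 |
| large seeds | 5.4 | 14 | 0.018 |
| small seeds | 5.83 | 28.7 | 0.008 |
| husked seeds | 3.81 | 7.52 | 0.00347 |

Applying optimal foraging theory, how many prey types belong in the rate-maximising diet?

4

Profitabilities (E/h, J/s): husked seeds 0.507, large seeds 0.386, small seeds 0.203, medium seeds 0.176. Add prey in this order while the next type's profitability exceeds the intake rate on those already taken.
Rate on top 1: 0.01288. large seeds: 0.386 > 0.01288 → include.
Rate on top 2: 0.08639. small seeds: 0.203 > 0.08639 → include.
Rate on top 3: 0.1042. medium seeds: 0.176 > 0.1042 → include.
Optimal diet: husked seeds, large seeds, small seeds, medium seeds — 4 of 4 types.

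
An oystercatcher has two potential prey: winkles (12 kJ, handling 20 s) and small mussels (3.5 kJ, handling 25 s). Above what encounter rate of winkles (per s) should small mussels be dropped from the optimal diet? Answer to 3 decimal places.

0.015 per s

At the threshold, the rate on winkles alone equals the profitability of small mussels: λ·12/(1 + λ·20) = 3.5/25 = 0.14.
Rearranging, λ(12 − 0.14×20) = 0.14, so λ = 0.14/9.2 = 0.01522 per s.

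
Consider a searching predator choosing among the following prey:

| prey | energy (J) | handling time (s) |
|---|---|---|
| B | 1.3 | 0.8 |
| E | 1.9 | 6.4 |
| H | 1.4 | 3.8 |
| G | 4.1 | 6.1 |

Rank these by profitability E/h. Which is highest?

In descending order of E/h:
B: 1.3/0.8 = 1.62 J/s
G: 4.1/6.1 = 0.672 J/s
H: 1.4/3.8 = 0.368 J/s
E: 1.9/6.4 = 0.297 J/s

B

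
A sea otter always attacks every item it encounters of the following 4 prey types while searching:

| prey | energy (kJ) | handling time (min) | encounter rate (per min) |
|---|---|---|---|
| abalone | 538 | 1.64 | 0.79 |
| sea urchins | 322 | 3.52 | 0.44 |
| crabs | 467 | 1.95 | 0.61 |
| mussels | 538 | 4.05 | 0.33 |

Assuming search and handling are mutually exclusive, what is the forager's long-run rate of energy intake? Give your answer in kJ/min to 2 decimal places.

R = Σλ_iE_i / (1 + Σλ_ih_i)
Numerator: 0.79×538 + 0.44×322 + 0.61×467 + 0.33×538 = 1029
Denominator: 1 + 0.79×1.64 + 0.44×3.52 + 0.61×1.95 + 0.33×4.05 = 6.37
R = 1029/6.37 = 161.5 kJ/min

161.55 kJ/min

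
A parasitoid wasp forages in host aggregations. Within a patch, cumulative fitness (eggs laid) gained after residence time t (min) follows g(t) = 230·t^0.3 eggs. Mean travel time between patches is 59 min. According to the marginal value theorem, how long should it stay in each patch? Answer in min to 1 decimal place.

By the marginal value theorem, leave when the instantaneous gain rate g'(t) equals the habitat-wide average g(t)/(T + t).
g'(t) = 0.3·230·t^-0.7. Setting 0.3·230·t^-0.7 = 230·t^0.3/(59+t) gives 0.3(59+t) = t, so 0.70·t = 0.3×59.
t* = 0.3×59/0.70 = 25.29 min.

25.3 min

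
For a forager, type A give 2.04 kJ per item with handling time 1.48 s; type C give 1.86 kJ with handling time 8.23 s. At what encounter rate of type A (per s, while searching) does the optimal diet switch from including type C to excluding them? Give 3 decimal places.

0.133 per s

Drop type C once their profitability E₂/h₂ falls below the rate achievable on type A alone: E₂/h₂ = λE₁/(1 + λh₁).
Solve for λ: λE₁h₂ = E₂(1 + λh₁) → λ(E₁h₂ − E₂h₁) = E₂ → λ = E₂/(E₁h₂ − E₂h₁).
λ = 1.86/(2.04×8.23 − 1.86×1.48) = 1.86/14.04 = 0.1325 per s.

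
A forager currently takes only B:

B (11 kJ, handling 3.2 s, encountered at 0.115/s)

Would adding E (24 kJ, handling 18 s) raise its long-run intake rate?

Yes

Intake rate on the current diet: R = (0.115×11) / (1 + 0.115×3.2) = 1.265/1.368 = 0.9247 kJ/s.
Profitability of E: 24/18 = 1.333 kJ/s.
1.333 > 0.9247, so adding E raises the average — include it.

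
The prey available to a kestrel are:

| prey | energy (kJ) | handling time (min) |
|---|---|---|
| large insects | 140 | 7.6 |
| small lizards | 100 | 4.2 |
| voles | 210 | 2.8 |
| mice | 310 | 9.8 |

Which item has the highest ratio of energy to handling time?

Profitability E/h (kJ/min): large insects = 140/7.6 = 18.4, small lizards = 100/4.2 = 23.8, voles = 210/2.8 = 75, mice = 310/9.8 = 31.6.
Ranked: voles > mice > small lizards > large insects.

voles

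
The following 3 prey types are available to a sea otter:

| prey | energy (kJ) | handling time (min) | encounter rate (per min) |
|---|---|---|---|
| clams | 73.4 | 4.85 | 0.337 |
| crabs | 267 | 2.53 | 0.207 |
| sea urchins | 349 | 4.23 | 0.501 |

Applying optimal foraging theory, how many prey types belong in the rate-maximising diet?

Rank by E/h (kJ/min): crabs 106, sea urchins 82.5, clams 15.1. Include each in turn until the next type's E/h falls below the running intake rate.
Rate on top 1: 36.27. sea urchins: 82.5 > 36.27 → include.
Rate on top 2: 63.17. clams: 15.1 < 63.17 → exclude; stop.
Optimal diet: crabs, sea urchins — 2 of 3 types.

2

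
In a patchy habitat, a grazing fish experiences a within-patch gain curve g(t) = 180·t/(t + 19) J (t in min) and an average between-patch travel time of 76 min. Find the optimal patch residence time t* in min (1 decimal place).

38.0 min

Maximise g(t)/(T+t): set derivative to zero → g'(t)(T+t) = g(t).
g'(t) = 180·19/(t + 19)². Setting 180·19/(t+19)² = 180t/[(t+19)(76+t)] gives 19(76+t) = t(t+19), so t² = 19×76 = 1444.
t* = √1444 = 38 min.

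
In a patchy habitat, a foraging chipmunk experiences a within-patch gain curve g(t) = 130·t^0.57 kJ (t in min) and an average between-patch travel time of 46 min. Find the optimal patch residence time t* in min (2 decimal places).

60.98 min

Optimal t* satisfies g'(t*) = g(t*)/(T + t*).
g'(t) = 0.57·130·t^-0.43. Setting 0.57·130·t^-0.43 = 130·t^0.57/(46+t) gives 0.57(46+t) = t, so 0.43·t = 0.57×46.
t* = 0.57×46/0.43 = 60.98 min.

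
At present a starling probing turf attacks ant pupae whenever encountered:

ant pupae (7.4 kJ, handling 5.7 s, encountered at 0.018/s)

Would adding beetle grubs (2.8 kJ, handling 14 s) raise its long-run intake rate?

Intake rate on the current diet: R = (0.018×7.4) / (1 + 0.018×5.7) = 0.1332/1.103 = 0.1208 kJ/s.
beetle grubs: E/h = 2.8/14 = 0.2 kJ/s.
0.2 > 0.1208, so adding beetle grubs raises the average — include it.

Yes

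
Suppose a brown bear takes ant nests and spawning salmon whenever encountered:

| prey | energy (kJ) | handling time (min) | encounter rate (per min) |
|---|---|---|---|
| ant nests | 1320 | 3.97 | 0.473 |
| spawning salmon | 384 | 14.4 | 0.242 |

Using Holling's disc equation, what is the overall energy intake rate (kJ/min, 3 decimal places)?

112.735 kJ/min

R = (0.473×1320 + 0.242×384) / (1 + 0.473×3.97 + 0.242×14.4) = 717.3/6.363 = 112.7 kJ/min.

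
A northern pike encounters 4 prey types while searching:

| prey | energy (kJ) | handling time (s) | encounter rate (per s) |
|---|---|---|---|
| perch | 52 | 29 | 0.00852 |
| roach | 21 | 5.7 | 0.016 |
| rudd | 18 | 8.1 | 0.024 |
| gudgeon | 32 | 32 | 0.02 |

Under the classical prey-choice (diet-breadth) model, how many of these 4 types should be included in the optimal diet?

Rank by E/h (kJ/s): roach 3.68, rudd 2.22, perch 1.79, gudgeon 1. Include each in turn until the next type's E/h falls below the running intake rate.
Rate on top 1: 0.3079. rudd: 2.22 > 0.3079 → include.
Rate on top 2: 0.5974. perch: 1.79 > 0.5974 → include.
Rate on top 3: 0.7901. gudgeon: 1 > 0.7901 → include.
Optimal diet: roach, rudd, perch, gudgeon — 4 of 4 types.

4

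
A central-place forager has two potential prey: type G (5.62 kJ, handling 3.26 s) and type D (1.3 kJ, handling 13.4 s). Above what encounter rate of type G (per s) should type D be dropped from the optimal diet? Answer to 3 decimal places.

0.018 per s

At the threshold, the rate on type G alone equals the profitability of type D: λ·5.62/(1 + λ·3.26) = 1.3/13.4 = 0.09701.
Rearranging, λ(5.62 − 0.09701×3.26) = 0.09701, so λ = 0.09701/5.304 = 0.01829 per s.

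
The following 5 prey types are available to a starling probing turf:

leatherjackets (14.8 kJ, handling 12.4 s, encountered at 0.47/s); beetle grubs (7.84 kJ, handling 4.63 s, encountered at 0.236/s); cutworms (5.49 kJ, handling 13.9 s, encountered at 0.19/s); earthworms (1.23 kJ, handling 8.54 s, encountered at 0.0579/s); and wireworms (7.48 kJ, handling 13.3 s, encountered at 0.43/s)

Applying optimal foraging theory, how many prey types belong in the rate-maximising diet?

Profitabilities (E/h, kJ/s): beetle grubs 1.69, leatherjackets 1.19, wireworms 0.562, cutworms 0.395, earthworms 0.144. Add prey in this order while the next type's profitability exceeds the intake rate on those already taken.
Rate on top 1: 0.8841. leatherjackets: 1.19 > 0.8841 → include.
Rate on top 2: 1.112. wireworms: 0.562 < 1.112 → exclude; stop.
Optimal diet: beetle grubs, leatherjackets — 2 of 5 types.

2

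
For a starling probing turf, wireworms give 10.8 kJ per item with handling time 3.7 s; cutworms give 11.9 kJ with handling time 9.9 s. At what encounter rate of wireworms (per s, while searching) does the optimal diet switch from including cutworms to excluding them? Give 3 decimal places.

0.189 per s

The zero-one rule: include cutworms iff E₂/h₂ > λE₁/(1+λh₁). Equality gives the switch point.
λE₁h₂ = E₂ + λE₂h₁ ⇒ λ = E₂/(E₁h₂ − E₂h₁) = 11.9/(106.9 − 44.03) = 0.1892 per s.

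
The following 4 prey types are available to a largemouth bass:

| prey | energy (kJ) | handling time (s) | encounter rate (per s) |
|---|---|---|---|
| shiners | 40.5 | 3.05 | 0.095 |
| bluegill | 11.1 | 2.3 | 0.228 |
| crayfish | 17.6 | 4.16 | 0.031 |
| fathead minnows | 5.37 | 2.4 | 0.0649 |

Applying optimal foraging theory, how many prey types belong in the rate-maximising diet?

E/h in descending order: shiners 13.3, bluegill 4.83, crayfish 4.23, fathead minnows 2.24 kJ/s. The optimal diet is the largest prefix of this list for which every included type satisfies E_i/h_i > R on the types above it.
Rate on top 1: 2.983. bluegill: 4.83 > 2.983 → include.
Rate on top 2: 3.516. crayfish: 4.23 > 3.516 → include.
Rate on top 3: 3.563. fathead minnows: 2.24 < 3.563 → exclude; stop.
Optimal diet: shiners, bluegill, crayfish — 3 of 4 types.

3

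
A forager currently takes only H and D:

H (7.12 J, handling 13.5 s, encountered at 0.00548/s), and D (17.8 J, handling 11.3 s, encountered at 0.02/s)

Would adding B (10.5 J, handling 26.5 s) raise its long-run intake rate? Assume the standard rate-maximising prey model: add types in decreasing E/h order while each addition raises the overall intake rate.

Yes

Current rate: (0.00548×7.12 + 0.02×17.8)/(1 + 0.00548×13.5 + 0.02×11.3) = 0.3039 J/s.
B: E/h = 10.5/26.5 = 0.3962 J/s.
0.3962 > 0.3039, so adding B raises the average — include it.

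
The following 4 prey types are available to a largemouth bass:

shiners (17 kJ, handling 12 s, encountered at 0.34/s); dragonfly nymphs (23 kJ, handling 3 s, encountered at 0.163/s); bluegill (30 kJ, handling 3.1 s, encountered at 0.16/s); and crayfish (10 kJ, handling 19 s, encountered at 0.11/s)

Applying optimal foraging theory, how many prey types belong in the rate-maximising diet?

E/h in descending order: bluegill 9.68, dragonfly nymphs 7.67, shiners 1.42, crayfish 0.526 kJ/s. The optimal diet is the largest prefix of this list for which every included type satisfies E_i/h_i > R on the types above it.
Rate on top 1: 3.209. dragonfly nymphs: 7.67 > 3.209 → include.
Rate on top 2: 4.307. shiners: 1.42 < 4.307 → exclude; stop.
Optimal diet: bluegill, dragonfly nymphs — 2 of 4 types.

2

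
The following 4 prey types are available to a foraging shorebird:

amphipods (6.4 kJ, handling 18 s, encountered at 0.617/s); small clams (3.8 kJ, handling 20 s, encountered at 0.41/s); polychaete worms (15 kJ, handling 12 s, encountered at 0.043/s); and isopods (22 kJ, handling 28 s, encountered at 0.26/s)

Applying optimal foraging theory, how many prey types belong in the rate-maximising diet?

Rank by E/h (kJ/s): polychaete worms 1.25, isopods 0.786, amphipods 0.356, small clams 0.19. Include each in turn until the next type's E/h falls below the running intake rate.
Rate on top 1: 0.4255. isopods: 0.786 > 0.4255 → include.
Rate on top 2: 0.7236. amphipods: 0.356 < 0.7236 → exclude; stop.
Optimal diet: polychaete worms, isopods — 2 of 4 types.

2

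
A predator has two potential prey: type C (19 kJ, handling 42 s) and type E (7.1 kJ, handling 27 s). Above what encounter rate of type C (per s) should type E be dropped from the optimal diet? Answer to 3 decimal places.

The zero-one rule: include type E iff E₂/h₂ > λE₁/(1+λh₁). Equality gives the switch point.
λE₁h₂ = E₂ + λE₂h₁ ⇒ λ = E₂/(E₁h₂ − E₂h₁) = 7.1/(513 − 298.2) = 0.03305 per s.

0.033 per s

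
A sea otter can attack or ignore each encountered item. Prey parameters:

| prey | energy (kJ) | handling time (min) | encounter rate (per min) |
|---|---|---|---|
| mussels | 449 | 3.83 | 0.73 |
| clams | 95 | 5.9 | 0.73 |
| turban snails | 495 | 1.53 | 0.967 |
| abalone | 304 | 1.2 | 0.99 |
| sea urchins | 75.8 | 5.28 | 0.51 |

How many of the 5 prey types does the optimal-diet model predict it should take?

Profitabilities (E/h, kJ/min): turban snails 324, abalone 253, mussels 117, clams 16.1, sea urchins 14.4. Add prey in this order while the next type's profitability exceeds the intake rate on those already taken.
Rate on top 1: 193. abalone: 253 > 193 → include.
Rate on top 2: 212.6. mussels: 117 < 212.6 → exclude; stop.
Optimal diet: turban snails, abalone — 2 of 5 types.

2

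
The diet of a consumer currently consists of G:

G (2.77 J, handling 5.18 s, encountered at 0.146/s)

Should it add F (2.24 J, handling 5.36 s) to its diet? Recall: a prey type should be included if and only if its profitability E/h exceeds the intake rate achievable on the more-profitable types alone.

Yes

Intake rate on the current diet: R = (0.146×2.77) / (1 + 0.146×5.18) = 0.4044/1.756 = 0.2303 J/s.
F: E/h = 2.24/5.36 = 0.4179 J/s.
Since 0.4179 > R, including F increases the long-run rate.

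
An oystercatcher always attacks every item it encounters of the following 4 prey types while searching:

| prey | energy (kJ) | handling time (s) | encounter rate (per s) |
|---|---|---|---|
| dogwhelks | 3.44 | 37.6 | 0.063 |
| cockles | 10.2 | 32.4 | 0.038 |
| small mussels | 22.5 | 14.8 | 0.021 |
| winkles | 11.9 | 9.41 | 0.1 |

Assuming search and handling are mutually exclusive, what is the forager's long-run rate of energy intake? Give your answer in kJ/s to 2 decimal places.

0.39 kJ/s

R = Σλ_iE_i / (1 + Σλ_ih_i)
Numerator: 0.063×3.44 + 0.038×10.2 + 0.021×22.5 + 0.1×11.9 = 2.267
Denominator: 1 + 0.063×37.6 + 0.038×32.4 + 0.021×14.8 + 0.1×9.41 = 5.852
R = 2.267/5.852 = 0.3874 kJ/s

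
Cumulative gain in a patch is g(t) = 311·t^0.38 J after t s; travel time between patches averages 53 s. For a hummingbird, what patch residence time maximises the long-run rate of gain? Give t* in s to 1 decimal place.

32.5 s

Maximise g(t)/(T+t): set derivative to zero → g'(t)(T+t) = g(t).
g'(t) = 0.38·311·t^-0.62. Setting 0.38·311·t^-0.62 = 311·t^0.38/(53+t) gives 0.38(53+t) = t, so 0.62·t = 0.38×53.
t* = 0.38×53/0.62 = 32.48 s.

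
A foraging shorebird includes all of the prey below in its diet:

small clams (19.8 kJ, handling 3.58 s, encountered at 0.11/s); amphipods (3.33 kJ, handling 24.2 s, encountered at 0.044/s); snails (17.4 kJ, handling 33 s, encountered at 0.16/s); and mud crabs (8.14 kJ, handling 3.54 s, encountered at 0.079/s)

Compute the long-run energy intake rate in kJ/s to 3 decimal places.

R = (0.11×19.8 + 0.044×3.33 + 0.16×17.4 + 0.079×8.14) / (1 + 0.11×3.58 + 0.044×24.2 + 0.16×33 + 0.079×3.54) = 5.752/8.018 = 0.7173 kJ/s.

0.717 kJ/s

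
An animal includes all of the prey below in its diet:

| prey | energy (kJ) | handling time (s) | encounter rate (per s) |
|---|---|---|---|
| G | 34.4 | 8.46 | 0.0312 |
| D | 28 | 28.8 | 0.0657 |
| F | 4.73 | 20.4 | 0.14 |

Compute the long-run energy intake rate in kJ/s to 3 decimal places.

R = Σλ_iE_i / (1 + Σλ_ih_i)
Numerator: 0.0312×34.4 + 0.0657×28 + 0.14×4.73 = 3.575
Denominator: 1 + 0.0312×8.46 + 0.0657×28.8 + 0.14×20.4 = 6.012
R = 3.575/6.012 = 0.5946 kJ/s

0.595 kJ/s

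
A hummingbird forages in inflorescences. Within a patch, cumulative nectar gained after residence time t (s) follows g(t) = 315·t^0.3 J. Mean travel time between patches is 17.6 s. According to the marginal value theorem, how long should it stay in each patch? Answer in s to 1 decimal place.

7.5 s

Maximise g(t)/(T+t): set derivative to zero → g'(t)(T+t) = g(t).
g'(t) = 0.3·315·t^-0.7. Setting 0.3·315·t^-0.7 = 315·t^0.3/(17.6+t) gives 0.3(17.6+t) = t, so 0.70·t = 0.3×17.6.
t* = 0.3×17.6/0.70 = 7.543 s.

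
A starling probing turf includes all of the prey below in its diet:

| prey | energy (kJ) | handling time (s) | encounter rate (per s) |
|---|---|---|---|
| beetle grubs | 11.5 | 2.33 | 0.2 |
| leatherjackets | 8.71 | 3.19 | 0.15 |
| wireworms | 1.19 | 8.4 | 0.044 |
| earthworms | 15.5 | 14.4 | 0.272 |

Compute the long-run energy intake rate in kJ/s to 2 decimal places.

1.26 kJ/s

Energy encountered per unit search time: 0.2×11.5 + 0.15×8.71 + 0.044×1.19 + 0.272×15.5 = 7.875 kJ/s.
Handling time per unit search time: 0.2×2.33 + 0.15×3.19 + 0.044×8.4 + 0.272×14.4 = 5.231.
Rate = 7.875/(1 + 5.231) = 1.264 kJ/s.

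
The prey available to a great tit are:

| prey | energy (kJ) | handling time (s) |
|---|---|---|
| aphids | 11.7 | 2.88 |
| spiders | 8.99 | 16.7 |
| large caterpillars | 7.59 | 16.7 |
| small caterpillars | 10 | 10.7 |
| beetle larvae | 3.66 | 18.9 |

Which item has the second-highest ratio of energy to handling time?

small caterpillars

Profitability E/h (kJ/s): aphids = 11.7/2.88 = 4.06, spiders = 8.99/16.7 = 0.538, large caterpillars = 7.59/16.7 = 0.454, small caterpillars = 10/10.7 = 0.935, beetle larvae = 3.66/18.9 = 0.194.
Ranked: aphids > small caterpillars > spiders > large caterpillars > beetle larvae.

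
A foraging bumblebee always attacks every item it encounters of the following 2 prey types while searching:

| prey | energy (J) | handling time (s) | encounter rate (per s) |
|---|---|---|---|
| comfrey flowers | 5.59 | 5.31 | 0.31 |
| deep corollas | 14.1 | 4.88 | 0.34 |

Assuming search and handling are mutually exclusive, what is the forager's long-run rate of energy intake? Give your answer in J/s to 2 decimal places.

R = Σλ_iE_i / (1 + Σλ_ih_i)
Numerator: 0.31×5.59 + 0.34×14.1 = 6.527
Denominator: 1 + 0.31×5.31 + 0.34×4.88 = 4.305
R = 6.527/4.305 = 1.516 J/s

1.52 J/s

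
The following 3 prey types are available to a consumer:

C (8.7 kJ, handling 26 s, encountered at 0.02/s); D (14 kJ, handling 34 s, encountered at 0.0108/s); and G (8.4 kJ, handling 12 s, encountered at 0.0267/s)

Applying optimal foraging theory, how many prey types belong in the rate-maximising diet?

Profitabilities (E/h, kJ/s): G 0.7, D 0.412, C 0.335. Add prey in this order while the next type's profitability exceeds the intake rate on those already taken.
Rate on top 1: 0.1699. D: 0.412 > 0.1699 → include.
Rate on top 2: 0.2225. C: 0.335 > 0.2225 → include.
Optimal diet: G, D, C — 3 of 3 types.

3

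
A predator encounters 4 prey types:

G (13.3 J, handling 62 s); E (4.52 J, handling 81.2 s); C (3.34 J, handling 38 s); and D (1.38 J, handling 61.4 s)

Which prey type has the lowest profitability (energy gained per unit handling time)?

D

Profitability E/h (J/s): G = 13.3/62 = 0.215, E = 4.52/81.2 = 0.0557, C = 3.34/38 = 0.0879, D = 1.38/61.4 = 0.0225.
Ranked: G > C > E > D.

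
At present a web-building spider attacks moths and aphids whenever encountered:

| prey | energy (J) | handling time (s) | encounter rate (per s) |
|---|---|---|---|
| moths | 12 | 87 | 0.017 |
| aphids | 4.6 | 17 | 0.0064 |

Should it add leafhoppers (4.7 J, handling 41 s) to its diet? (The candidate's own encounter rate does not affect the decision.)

Yes

Intake rate on the current diet: R = (0.017×12 + 0.0064×4.6) / (1 + 0.017×87 + 0.0064×17) = 0.2334/2.588 = 0.09021 J/s.
Profitability of leafhoppers: 4.7/41 = 0.1146 J/s.
0.1146 > 0.09021, so adding leafhoppers raises the average — include it.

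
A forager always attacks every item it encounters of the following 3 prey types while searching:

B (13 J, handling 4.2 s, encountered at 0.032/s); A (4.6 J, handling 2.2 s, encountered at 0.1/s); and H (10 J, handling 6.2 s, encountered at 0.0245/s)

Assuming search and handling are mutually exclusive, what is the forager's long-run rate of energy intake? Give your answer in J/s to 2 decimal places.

0.74 J/s

R = Σλ_iE_i / (1 + Σλ_ih_i)
Numerator: 0.032×13 + 0.1×4.6 + 0.0245×10 = 1.121
Denominator: 1 + 0.032×4.2 + 0.1×2.2 + 0.0245×6.2 = 1.506
R = 1.121/1.506 = 0.7442 J/s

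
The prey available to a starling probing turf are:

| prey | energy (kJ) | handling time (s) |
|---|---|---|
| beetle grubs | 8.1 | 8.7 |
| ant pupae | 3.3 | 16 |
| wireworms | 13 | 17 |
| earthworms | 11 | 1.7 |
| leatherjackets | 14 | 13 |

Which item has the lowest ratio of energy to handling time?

ant pupae

Profitability E/h (kJ/s): beetle grubs = 8.1/8.7 = 0.931, ant pupae = 3.3/16 = 0.206, wireworms = 13/17 = 0.765, earthworms = 11/1.7 = 6.47, leatherjackets = 14/13 = 1.08.
Ranked: earthworms > leatherjackets > beetle grubs > wireworms > ant pupae.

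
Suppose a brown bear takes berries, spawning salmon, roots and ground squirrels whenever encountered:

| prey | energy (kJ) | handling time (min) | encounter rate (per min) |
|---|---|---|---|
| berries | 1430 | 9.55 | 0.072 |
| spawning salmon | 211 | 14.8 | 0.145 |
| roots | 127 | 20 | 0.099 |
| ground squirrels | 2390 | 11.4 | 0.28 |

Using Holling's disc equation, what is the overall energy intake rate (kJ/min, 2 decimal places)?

R = Σλ_iE_i / (1 + Σλ_ih_i)
Numerator: 0.072×1430 + 0.145×211 + 0.099×127 + 0.28×2390 = 815.3
Denominator: 1 + 0.072×9.55 + 0.145×14.8 + 0.099×20 + 0.28×11.4 = 9.006
R = 815.3/9.006 = 90.54 kJ/min

90.54 kJ/min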